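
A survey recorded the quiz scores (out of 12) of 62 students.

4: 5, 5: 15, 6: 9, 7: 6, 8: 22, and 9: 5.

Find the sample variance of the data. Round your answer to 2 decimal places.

Values: 4, 5, 6, 7, 8, 9
n = 62, Σfx = 412, mean = 6.6452
Σfx² = 2886
Σf(x − x̄)² = Σfx² − (Σfx)²/n = 2886 − 412²/62 = 148.1935
Sample variance = 148.1935 / 61 = 2.4294

2.43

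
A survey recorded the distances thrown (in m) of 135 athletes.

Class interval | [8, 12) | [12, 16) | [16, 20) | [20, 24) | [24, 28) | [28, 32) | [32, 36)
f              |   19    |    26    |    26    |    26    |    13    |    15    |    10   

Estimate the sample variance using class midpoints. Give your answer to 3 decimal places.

Midpoints: 10, 14, 18, 22, 26, 30, 34
n = 135, Σfm = 2722, mean = 20.1630
Σfm² = 61852
Σf(m − x̄)² = Σfm² − (Σfm)²/n = 61852 − 2722²/135 = 6968.4148
Sample variance = 6968.4148 / 134 = 52.0031

52.003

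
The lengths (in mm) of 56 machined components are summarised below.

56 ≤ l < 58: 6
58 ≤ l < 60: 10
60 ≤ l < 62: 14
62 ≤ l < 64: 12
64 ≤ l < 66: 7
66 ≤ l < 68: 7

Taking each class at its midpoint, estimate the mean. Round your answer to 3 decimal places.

61.893

Midpoints: 57, 59, 61, 63, 65, 67
Σfm = 6×57 + 10×59 + 14×61 + 12×63 + 7×65 + 7×67 = 3466
n = Σf = 56
Mean = 3466 / 56 = 61.8929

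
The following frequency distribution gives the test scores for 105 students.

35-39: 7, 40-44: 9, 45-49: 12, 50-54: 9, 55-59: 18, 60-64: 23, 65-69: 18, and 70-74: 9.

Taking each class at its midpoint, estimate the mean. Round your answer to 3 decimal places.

56.905

Midpoints: 37, 42, 47, 52, 57, 62, 67, 72
Σfm = 7×37 + 9×42 + 12×47 + 9×52 + 18×57 + 23×62 + 18×67 + 9×72 = 5975
n = Σf = 105
Mean = 5975 / 105 = 56.9048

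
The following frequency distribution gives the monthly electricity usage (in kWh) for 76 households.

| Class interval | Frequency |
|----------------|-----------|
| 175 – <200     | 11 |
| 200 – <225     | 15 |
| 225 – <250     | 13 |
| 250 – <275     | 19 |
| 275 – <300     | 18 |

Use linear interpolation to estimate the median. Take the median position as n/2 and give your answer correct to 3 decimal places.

248.077

Cumulative frequencies: 11, 26, 39, 58, 76
n = 76; position = n/2 = 38.
This falls in the class 225 – <250: L = 225, F = 26, f = 13, h = 25.
Median ≈ 225 + ((38 − 26) / 13) × 25 = 248.0769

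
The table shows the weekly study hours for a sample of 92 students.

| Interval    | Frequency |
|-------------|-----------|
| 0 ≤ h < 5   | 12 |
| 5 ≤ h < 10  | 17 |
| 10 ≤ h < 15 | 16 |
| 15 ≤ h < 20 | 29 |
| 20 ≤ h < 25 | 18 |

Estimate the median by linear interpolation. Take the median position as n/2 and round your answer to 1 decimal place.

Cumulative frequencies: 12, 29, 45, 74, 92
n = 92; position = n/2 = 46.
This falls in the class 15 ≤ h < 20: L = 15, F = 45, f = 29, h = 5.
Median ≈ 15 + ((46 − 45) / 29) × 5 = 15.1724

15.2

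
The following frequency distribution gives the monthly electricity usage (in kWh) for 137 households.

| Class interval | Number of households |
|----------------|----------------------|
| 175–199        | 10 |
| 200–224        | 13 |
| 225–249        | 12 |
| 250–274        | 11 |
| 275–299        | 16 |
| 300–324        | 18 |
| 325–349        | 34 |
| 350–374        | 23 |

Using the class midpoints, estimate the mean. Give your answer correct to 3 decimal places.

Midpoints: 187, 212, 237, 262, 287, 312, 337, 362
Σfm = 10×187 + 13×212 + 12×237 + 11×262 + 16×287 + 18×312 + 34×337 + 23×362 = 40344
n = Σf = 137
Mean = 40344 / 137 = 294.4818

294.482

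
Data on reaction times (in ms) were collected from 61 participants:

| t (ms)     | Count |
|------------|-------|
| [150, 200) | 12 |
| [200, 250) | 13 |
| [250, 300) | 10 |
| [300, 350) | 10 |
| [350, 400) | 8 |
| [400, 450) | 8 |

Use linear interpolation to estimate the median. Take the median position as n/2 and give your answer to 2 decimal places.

277.50

Cumulative frequencies: 12, 25, 35, 45, 53, 61
n = 61; position = n/2 = 30.5.
This falls in the class [250, 300): L = 250, F = 25, f = 10, h = 50.
Median ≈ 250 + ((30.5 − 25) / 10) × 50 = 277.5000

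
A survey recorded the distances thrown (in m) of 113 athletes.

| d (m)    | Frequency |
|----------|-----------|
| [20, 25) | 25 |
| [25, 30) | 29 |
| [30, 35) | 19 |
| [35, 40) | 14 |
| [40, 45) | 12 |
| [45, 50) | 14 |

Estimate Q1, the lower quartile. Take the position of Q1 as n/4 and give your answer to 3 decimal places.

Cumulative frequencies: 25, 54, 73, 87, 99, 113
n = 113; position = n/4 = 28.25.
This falls in the class [25, 30): L = 25, F = 25, f = 29, h = 5.
Lower quartile ≈ 25 + ((28.25 − 25) / 29) × 5 = 25.5603

25.560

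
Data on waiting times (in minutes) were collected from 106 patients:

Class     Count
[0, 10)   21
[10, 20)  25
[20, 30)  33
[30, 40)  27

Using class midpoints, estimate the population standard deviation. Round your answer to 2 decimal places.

10.68

Midpoints: 5, 15, 25, 35
n = 106, Σfm = 2250, mean = 21.2264
Σfm² = 59850
Σf(m − x̄)² = Σfm² − (Σfm)²/n = 59850 − 2250²/106 = 12090.5660
Population variance = 12090.5660 / 106 = 114.0619
Standard deviation = √114.0619 = 10.6800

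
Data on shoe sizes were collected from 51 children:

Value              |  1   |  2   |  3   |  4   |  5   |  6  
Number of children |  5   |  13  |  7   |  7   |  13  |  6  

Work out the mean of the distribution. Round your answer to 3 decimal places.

3.549

Values: 1, 2, 3, 4, 5, 6
Σfx = 5×1 + 13×2 + 7×3 + 7×4 + 13×5 + 6×6 = 181
n = Σf = 51
Mean = 181 / 51 = 3.5490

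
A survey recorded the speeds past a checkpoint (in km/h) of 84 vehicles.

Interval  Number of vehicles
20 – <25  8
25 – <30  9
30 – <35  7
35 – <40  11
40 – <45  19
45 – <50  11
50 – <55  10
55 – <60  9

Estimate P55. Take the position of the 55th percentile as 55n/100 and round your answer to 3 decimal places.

42.947

Cumulative frequencies: 8, 17, 24, 35, 54, 65, 75, 84
n = 84; position = 55n/100 = 46.2.
This falls in the class 40 – <45: L = 40, F = 35, f = 19, h = 5.
55th percentile ≈ 40 + ((46.2 − 35) / 19) × 5 = 42.9474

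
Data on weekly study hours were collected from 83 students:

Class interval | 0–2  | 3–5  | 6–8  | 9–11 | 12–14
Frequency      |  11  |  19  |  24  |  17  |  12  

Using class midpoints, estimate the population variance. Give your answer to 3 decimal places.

Midpoints: 1, 4, 7, 10, 13
n = 83, Σfm = 581, mean = 7.0000
Σfm² = 5219
Σf(m − x̄)² = Σfm² − (Σfm)²/n = 5219 − 581²/83 = 1152.0000
Population variance = 1152.0000 / 83 = 13.8795

13.880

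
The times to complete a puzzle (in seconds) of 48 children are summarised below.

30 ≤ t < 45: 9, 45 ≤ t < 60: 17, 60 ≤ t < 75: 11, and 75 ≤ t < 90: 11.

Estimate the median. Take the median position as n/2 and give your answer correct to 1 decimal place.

58.2

Cumulative frequencies: 9, 26, 37, 48
n = 48; position = n/2 = 24.
This falls in the class 45 ≤ t < 60: L = 45, F = 9, f = 17, h = 15.
Median ≈ 45 + ((24 − 9) / 17) × 15 = 58.2353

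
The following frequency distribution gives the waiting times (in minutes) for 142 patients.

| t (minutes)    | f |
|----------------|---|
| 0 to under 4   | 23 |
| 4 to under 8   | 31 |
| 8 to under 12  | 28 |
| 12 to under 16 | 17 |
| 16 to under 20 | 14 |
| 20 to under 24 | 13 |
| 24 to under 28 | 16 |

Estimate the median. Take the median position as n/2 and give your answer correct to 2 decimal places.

Cumulative frequencies: 23, 54, 82, 99, 113, 126, 142
n = 142; position = n/2 = 71.
This falls in the class 8 to under 12: L = 8, F = 54, f = 28, h = 4.
Median ≈ 8 + ((71 − 54) / 28) × 4 = 10.4286

10.43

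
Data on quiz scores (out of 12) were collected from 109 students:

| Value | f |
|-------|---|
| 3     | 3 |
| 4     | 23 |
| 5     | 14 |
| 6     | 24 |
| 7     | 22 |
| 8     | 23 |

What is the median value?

Cumulative frequencies: 3, 26, 40, 64, 86, 109
n = 109, so the median is the value in position (n+1)/2 = 55.
Position 55 falls at value 6.

6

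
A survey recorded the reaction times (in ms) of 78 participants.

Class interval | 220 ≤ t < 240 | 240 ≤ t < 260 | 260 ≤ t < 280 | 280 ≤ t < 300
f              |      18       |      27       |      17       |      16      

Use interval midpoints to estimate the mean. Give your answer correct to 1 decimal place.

257.9

Midpoints: 230, 250, 270, 290
Σfm = 18×230 + 27×250 + 17×270 + 16×290 = 20120
n = Σf = 78
Mean = 20120 / 78 = 257.9487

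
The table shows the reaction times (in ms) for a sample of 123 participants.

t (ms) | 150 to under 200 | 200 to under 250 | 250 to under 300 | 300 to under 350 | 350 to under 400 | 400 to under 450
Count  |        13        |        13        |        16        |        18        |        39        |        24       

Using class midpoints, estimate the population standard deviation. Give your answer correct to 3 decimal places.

80.611

Midpoints: 175, 225, 275, 325, 375, 425
n = 123, Σfm = 40275, mean = 327.4390
Σfm² = 13986875
Σf(m − x̄)² = Σfm² − (Σfm)²/n = 13986875 − 40275²/123 = 799268.2927
Population variance = 799268.2927 / 123 = 6498.1162
Standard deviation = √6498.1162 = 80.6109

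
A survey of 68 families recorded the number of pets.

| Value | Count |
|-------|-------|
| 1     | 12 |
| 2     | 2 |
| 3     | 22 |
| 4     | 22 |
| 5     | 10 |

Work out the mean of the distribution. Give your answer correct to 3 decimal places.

3.235

Values: 1, 2, 3, 4, 5
Σfx = 12×1 + 2×2 + 22×3 + 22×4 + 10×5 = 220
n = Σf = 68
Mean = 220 / 68 = 3.2353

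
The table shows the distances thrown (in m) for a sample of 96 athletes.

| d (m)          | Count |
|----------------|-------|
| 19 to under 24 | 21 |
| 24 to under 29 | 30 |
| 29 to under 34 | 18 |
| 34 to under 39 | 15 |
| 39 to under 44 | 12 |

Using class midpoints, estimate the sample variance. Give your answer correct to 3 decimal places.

Midpoints: 21.5, 26.5, 31.5, 36.5, 41.5
n = 96, Σfm = 2859, mean = 29.7812
Σfm² = 89286
Σf(m − x̄)² = Σfm² − (Σfm)²/n = 89286 − 2859²/96 = 4141.4062
Sample variance = 4141.4062 / 95 = 43.5938

43.594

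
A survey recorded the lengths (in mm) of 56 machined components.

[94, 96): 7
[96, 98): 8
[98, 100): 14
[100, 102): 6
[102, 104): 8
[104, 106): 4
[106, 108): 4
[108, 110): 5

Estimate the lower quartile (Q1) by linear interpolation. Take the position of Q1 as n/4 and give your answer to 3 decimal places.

97.750

Cumulative frequencies: 7, 15, 29, 35, 43, 47, 51, 56
n = 56; position = n/4 = 14.
This falls in the class [96, 98): L = 96, F = 7, f = 8, h = 2.
Lower quartile ≈ 96 + ((14 − 7) / 8) × 2 = 97.7500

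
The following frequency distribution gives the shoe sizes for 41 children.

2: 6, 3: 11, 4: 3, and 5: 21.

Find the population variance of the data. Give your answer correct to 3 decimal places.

1.363

Values: 2, 3, 4, 5
n = 41, Σfx = 162, mean = 3.9512
Σfx² = 696
Σf(x − x̄)² = Σfx² − (Σfx)²/n = 696 − 162²/41 = 55.9024
Population variance = 55.9024 / 41 = 1.3635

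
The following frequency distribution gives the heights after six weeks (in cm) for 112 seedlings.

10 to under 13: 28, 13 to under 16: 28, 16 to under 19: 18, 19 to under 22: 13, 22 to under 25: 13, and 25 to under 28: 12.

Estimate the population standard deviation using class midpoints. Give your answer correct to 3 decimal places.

5.009

Midpoints: 11.5, 14.5, 17.5, 20.5, 23.5, 26.5
n = 112, Σfm = 1933, mean = 17.2589
Σfm² = 36172
Σf(m − x̄)² = Σfm² − (Σfm)²/n = 36172 − 1933²/112 = 2810.4911
Population variance = 2810.4911 / 112 = 25.0937
Standard deviation = √25.0937 = 5.0094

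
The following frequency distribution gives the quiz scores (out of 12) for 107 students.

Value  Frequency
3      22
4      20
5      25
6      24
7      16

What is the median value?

5

Cumulative frequencies: 22, 42, 67, 91, 107
n = 107, so the median is the value in position (n+1)/2 = 54.
Position 54 falls at value 5.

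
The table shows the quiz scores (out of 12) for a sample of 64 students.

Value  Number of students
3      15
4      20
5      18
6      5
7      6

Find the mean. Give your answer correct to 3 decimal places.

4.484

Values: 3, 4, 5, 6, 7
Σfx = 15×3 + 20×4 + 18×5 + 5×6 + 6×7 = 287
n = Σf = 64
Mean = 287 / 64 = 4.4844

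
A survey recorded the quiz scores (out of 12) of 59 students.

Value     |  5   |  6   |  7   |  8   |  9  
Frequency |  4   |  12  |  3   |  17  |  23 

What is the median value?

8

Cumulative frequencies: 4, 16, 19, 36, 59
n = 59, so the median is the value in position (n+1)/2 = 30.
Position 30 falls at value 8.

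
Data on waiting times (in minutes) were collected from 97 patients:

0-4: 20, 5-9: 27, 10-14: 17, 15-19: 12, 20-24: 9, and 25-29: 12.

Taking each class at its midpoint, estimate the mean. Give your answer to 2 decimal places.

11.95

Midpoints: 2, 7, 12, 17, 22, 27
Σfm = 20×2 + 27×7 + 17×12 + 12×17 + 9×22 + 12×27 = 1159
n = Σf = 97
Mean = 1159 / 97 = 11.9485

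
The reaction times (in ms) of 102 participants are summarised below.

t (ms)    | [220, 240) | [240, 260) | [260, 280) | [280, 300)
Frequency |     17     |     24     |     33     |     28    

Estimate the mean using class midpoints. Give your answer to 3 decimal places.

264.118

Midpoints: 230, 250, 270, 290
Σfm = 17×230 + 24×250 + 33×270 + 28×290 = 26940
n = Σf = 102
Mean = 26940 / 102 = 264.1176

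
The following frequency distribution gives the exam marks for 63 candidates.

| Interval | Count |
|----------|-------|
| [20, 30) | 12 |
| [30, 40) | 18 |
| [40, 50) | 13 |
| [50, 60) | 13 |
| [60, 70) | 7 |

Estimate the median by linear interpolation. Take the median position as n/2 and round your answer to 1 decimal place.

Cumulative frequencies: 12, 30, 43, 56, 63
n = 63; position = n/2 = 31.5.
This falls in the class [40, 50): L = 40, F = 30, f = 13, h = 10.
Median ≈ 40 + ((31.5 − 30) / 13) × 10 = 41.1538

41.2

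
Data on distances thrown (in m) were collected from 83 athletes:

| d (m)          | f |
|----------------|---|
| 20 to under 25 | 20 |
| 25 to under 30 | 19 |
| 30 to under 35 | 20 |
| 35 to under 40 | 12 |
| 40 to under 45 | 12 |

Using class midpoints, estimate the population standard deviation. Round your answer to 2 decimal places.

Midpoints: 22.5, 27.5, 32.5, 37.5, 42.5
n = 83, Σfm = 2582.5, mean = 31.1145
Σfm² = 84168.75
Σf(m − x̄)² = Σfm² − (Σfm)²/n = 84168.75 − 2582.5²/83 = 3815.6627
Population variance = 3815.6627 / 83 = 45.9718
Standard deviation = √45.9718 = 6.7803

6.78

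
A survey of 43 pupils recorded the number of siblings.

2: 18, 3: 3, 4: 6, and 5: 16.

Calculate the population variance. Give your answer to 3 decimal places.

Values: 2, 3, 4, 5
n = 43, Σfx = 149, mean = 3.4651
Σfx² = 595
Σf(x − x̄)² = Σfx² − (Σfx)²/n = 595 − 149²/43 = 78.6977
Population variance = 78.6977 / 43 = 1.8302

1.830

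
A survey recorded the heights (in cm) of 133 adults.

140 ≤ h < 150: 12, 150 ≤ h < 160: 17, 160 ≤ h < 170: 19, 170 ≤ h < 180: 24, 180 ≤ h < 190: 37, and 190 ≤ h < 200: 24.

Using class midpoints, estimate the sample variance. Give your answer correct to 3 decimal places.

Midpoints: 145, 155, 165, 175, 185, 195
n = 133, Σfm = 23235, mean = 174.6992
Σfm² = 4091925
Σf(m − x̄)² = Σfm² − (Σfm)²/n = 4091925 − 23235²/133 = 32787.9699
Sample variance = 32787.9699 / 132 = 248.3937

248.394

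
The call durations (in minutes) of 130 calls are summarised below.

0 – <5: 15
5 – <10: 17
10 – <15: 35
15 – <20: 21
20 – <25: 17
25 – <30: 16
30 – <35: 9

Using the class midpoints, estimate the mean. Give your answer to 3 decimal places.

Midpoints: 2.5, 7.5, 12.5, 17.5, 22.5, 27.5, 32.5
Σfm = 15×2.5 + 17×7.5 + 35×12.5 + 21×17.5 + 17×22.5 + 16×27.5 + 9×32.5 = 2085
n = Σf = 130
Mean = 2085 / 130 = 16.0385

16.038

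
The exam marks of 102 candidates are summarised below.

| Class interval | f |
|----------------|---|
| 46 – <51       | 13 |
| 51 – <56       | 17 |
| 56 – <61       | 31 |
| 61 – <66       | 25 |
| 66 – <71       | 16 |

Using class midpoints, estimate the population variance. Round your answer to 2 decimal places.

38.25

Midpoints: 48.5, 53.5, 58.5, 63.5, 68.5
n = 102, Σfm = 6037, mean = 59.1863
Σfm² = 361209.5
Σf(m − x̄)² = Σfm² − (Σfm)²/n = 361209.5 − 6037²/102 = 3901.9608
Population variance = 3901.9608 / 102 = 38.2545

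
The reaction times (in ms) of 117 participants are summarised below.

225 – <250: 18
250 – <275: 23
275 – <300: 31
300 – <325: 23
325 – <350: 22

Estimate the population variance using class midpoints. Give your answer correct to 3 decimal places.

1097.505

Midpoints: 237.5, 262.5, 287.5, 312.5, 337.5
n = 117, Σfm = 33837.5, mean = 289.2094
Σfm² = 9914531.25
Σf(m − x̄)² = Σfm² − (Σfm)²/n = 9914531.25 − 33837.5²/117 = 128408.1197
Population variance = 128408.1197 / 117 = 1097.5053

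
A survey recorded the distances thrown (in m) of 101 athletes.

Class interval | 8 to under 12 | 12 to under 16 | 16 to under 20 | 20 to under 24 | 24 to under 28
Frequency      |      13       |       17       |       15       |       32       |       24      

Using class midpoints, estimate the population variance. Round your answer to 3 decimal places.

29.061

Midpoints: 10, 14, 18, 22, 26
n = 101, Σfm = 1966, mean = 19.4653
Σfm² = 41204
Σf(m − x̄)² = Σfm² − (Σfm)²/n = 41204 − 1966²/101 = 2935.1287
Population variance = 2935.1287 / 101 = 29.0607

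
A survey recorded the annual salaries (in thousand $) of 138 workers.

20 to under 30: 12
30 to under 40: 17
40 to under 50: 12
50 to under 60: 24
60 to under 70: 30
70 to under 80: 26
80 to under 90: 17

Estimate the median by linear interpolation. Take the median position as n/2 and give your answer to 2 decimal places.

61.33

Cumulative frequencies: 12, 29, 41, 65, 95, 121, 138
n = 138; position = n/2 = 69.
This falls in the class 60 to under 70: L = 60, F = 65, f = 30, h = 10.
Median ≈ 60 + ((69 − 65) / 30) × 10 = 61.3333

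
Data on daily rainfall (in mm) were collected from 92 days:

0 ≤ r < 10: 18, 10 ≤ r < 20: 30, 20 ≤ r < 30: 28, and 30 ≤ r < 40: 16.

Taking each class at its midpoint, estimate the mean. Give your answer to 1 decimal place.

Midpoints: 5, 15, 25, 35
Σfm = 18×5 + 30×15 + 28×25 + 16×35 = 1800
n = Σf = 92
Mean = 1800 / 92 = 19.5652

19.6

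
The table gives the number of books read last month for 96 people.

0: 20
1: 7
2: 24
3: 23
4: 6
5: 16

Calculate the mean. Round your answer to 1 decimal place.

2.4

Values: 0, 1, 2, 3, 4, 5
Σfx = 20×0 + 7×1 + 24×2 + 23×3 + 6×4 + 16×5 = 228
n = Σf = 96
Mean = 228 / 96 = 2.3750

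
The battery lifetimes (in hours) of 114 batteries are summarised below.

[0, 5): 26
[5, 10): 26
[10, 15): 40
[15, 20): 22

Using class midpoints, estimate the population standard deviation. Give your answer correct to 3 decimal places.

5.225

Midpoints: 2.5, 7.5, 12.5, 17.5
n = 114, Σfm = 1145, mean = 10.0439
Σfm² = 14612.5
Σf(m − x̄)² = Σfm² − (Σfm)²/n = 14612.5 − 1145²/114 = 3112.2807
Population variance = 3112.2807 / 114 = 27.3007
Standard deviation = √27.3007 = 5.2250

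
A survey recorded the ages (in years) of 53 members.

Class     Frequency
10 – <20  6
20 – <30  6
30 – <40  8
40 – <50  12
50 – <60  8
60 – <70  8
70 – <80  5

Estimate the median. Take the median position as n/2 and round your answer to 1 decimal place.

45.4

Cumulative frequencies: 6, 12, 20, 32, 40, 48, 53
n = 53; position = n/2 = 26.5.
This falls in the class 40 – <50: L = 40, F = 20, f = 12, h = 10.
Median ≈ 40 + ((26.5 − 20) / 12) × 10 = 45.4167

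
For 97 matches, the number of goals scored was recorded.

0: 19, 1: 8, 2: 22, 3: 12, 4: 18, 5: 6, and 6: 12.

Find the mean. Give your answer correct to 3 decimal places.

2.701

Values: 0, 1, 2, 3, 4, 5, 6
Σfx = 19×0 + 8×1 + 22×2 + 12×3 + 18×4 + 6×5 + 12×6 = 262
n = Σf = 97
Mean = 262 / 97 = 2.7010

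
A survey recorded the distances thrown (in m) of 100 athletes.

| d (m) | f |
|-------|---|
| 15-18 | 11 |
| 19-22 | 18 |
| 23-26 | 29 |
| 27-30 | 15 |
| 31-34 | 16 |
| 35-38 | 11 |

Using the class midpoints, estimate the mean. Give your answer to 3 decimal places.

26.100

Midpoints: 16.5, 20.5, 24.5, 28.5, 32.5, 36.5
Σfm = 11×16.5 + 18×20.5 + 29×24.5 + 15×28.5 + 16×32.5 + 11×36.5 = 2610
n = Σf = 100
Mean = 2610 / 100 = 26.1000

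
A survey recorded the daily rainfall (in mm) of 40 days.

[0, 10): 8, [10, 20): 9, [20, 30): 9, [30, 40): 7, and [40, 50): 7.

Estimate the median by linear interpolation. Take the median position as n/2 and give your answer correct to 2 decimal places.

Cumulative frequencies: 8, 17, 26, 33, 40
n = 40; position = n/2 = 20.
This falls in the class [20, 30): L = 20, F = 17, f = 9, h = 10.
Median ≈ 20 + ((20 − 17) / 9) × 10 = 23.3333

23.33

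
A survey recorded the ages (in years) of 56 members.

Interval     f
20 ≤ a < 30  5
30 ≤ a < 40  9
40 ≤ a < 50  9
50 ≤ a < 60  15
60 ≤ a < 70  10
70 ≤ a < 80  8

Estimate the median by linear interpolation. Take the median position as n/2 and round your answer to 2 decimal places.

Cumulative frequencies: 5, 14, 23, 38, 48, 56
n = 56; position = n/2 = 28.
This falls in the class 50 ≤ a < 60: L = 50, F = 23, f = 15, h = 10.
Median ≈ 50 + ((28 − 23) / 15) × 10 = 53.3333

53.33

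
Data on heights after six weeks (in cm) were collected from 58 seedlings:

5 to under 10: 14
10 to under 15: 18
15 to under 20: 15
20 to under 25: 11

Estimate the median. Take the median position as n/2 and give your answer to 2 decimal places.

Cumulative frequencies: 14, 32, 47, 58
n = 58; position = n/2 = 29.
This falls in the class 10 to under 15: L = 10, F = 14, f = 18, h = 5.
Median ≈ 10 + ((29 − 14) / 18) × 5 = 14.1667

14.17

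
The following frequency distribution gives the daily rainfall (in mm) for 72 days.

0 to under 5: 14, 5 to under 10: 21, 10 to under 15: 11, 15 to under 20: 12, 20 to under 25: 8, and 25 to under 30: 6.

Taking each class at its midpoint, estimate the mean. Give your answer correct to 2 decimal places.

12.29

Midpoints: 2.5, 7.5, 12.5, 17.5, 22.5, 27.5
Σfm = 14×2.5 + 21×7.5 + 11×12.5 + 12×17.5 + 8×22.5 + 6×27.5 = 885
n = Σf = 72
Mean = 885 / 72 = 12.2917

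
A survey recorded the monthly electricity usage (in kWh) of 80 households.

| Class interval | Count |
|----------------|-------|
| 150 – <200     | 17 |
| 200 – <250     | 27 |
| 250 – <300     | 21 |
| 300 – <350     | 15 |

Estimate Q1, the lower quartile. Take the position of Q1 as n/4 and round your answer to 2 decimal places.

205.56

Cumulative frequencies: 17, 44, 65, 80
n = 80; position = n/4 = 20.
This falls in the class 200 – <250: L = 200, F = 17, f = 27, h = 50.
Lower quartile ≈ 200 + ((20 − 17) / 27) × 50 = 205.5556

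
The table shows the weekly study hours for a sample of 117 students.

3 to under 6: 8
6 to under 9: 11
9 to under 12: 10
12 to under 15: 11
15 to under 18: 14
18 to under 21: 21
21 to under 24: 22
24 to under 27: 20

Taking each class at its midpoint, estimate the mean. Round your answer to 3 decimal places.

17.244

Midpoints: 4.5, 7.5, 10.5, 13.5, 16.5, 19.5, 22.5, 25.5
Σfm = 8×4.5 + 11×7.5 + 10×10.5 + 11×13.5 + 14×16.5 + 21×19.5 + 22×22.5 + 20×25.5 = 2017.5
n = Σf = 117
Mean = 2017.5 / 117 = 17.2436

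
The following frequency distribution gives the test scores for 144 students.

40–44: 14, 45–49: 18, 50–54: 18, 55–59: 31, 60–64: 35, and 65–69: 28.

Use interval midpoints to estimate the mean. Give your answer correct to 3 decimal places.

56.826

Midpoints: 42, 47, 52, 57, 62, 67
Σfm = 14×42 + 18×47 + 18×52 + 31×57 + 35×62 + 28×67 = 8183
n = Σf = 144
Mean = 8183 / 144 = 56.8264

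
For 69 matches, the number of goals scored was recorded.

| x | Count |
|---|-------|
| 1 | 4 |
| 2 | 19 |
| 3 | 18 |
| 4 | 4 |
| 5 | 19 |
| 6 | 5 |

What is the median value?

3

Cumulative frequencies: 4, 23, 41, 45, 64, 69
n = 69, so the median is the value in position (n+1)/2 = 35.
Position 35 falls at value 3.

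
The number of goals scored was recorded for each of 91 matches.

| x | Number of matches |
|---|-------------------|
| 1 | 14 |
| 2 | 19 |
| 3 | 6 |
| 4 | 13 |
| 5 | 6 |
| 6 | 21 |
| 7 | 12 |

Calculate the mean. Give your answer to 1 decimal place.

4.0

Values: 1, 2, 3, 4, 5, 6, 7
Σfx = 14×1 + 19×2 + 6×3 + 13×4 + 6×5 + 21×6 + 12×7 = 362
n = Σf = 91
Mean = 362 / 91 = 3.9780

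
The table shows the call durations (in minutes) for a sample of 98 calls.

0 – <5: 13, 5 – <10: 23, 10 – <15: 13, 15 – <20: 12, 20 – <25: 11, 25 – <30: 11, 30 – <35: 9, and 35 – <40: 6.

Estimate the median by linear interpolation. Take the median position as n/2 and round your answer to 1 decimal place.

Cumulative frequencies: 13, 36, 49, 61, 72, 83, 92, 98
n = 98; position = n/2 = 49.
This falls in the class 10 – <15: L = 10, F = 36, f = 13, h = 5.
Median ≈ 10 + ((49 − 36) / 13) × 5 = 15.0000

15.0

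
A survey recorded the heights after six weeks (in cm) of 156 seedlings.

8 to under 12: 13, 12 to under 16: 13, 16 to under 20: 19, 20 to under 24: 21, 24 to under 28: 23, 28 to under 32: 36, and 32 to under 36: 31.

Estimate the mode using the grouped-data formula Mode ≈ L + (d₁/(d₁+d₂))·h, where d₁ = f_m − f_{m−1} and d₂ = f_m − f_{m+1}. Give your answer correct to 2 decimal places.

Modal class: 28 to under 32 (highest frequency 36).
d₁ = 36 − 23 = 13, d₂ = 36 − 31 = 5
Mode ≈ 28 + (13/(13+5)) × 4 = 28 + 2.8889 = 30.8889

30.89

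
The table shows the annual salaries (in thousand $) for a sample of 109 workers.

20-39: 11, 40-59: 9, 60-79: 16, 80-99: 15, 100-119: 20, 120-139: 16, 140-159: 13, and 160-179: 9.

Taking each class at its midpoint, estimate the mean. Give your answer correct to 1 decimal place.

100.5

Midpoints: 29.5, 49.5, 69.5, 89.5, 109.5, 129.5, 149.5, 169.5
Σfm = 11×29.5 + 9×49.5 + 16×69.5 + 15×89.5 + 20×109.5 + 16×129.5 + 13×149.5 + 9×169.5 = 10955.5
n = Σf = 109
Mean = 10955.5 / 109 = 100.5092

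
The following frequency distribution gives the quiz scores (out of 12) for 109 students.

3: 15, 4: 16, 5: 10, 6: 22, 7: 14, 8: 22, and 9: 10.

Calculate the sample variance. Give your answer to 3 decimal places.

3.713

Values: 3, 4, 5, 6, 7, 8, 9
n = 109, Σfx = 655, mean = 6.0092
Σfx² = 4337
Σf(x − x̄)² = Σfx² − (Σfx)²/n = 4337 − 655²/109 = 400.9908
Sample variance = 400.9908 / 108 = 3.7129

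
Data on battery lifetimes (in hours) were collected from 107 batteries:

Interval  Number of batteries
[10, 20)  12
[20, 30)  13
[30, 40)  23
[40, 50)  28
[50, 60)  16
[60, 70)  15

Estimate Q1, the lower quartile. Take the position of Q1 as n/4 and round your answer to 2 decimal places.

Cumulative frequencies: 12, 25, 48, 76, 92, 107
n = 107; position = n/4 = 26.75.
This falls in the class [30, 40): L = 30, F = 25, f = 23, h = 10.
Lower quartile ≈ 30 + ((26.75 − 25) / 23) × 10 = 30.7609

30.76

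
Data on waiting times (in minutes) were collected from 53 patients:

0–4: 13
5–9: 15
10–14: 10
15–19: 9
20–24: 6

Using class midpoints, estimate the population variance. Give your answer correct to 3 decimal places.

Midpoints: 2, 7, 12, 17, 22
n = 53, Σfm = 536, mean = 10.1132
Σfm² = 7732
Σf(m − x̄)² = Σfm² − (Σfm)²/n = 7732 − 536²/53 = 2311.3208
Population variance = 2311.3208 / 53 = 43.6098

43.610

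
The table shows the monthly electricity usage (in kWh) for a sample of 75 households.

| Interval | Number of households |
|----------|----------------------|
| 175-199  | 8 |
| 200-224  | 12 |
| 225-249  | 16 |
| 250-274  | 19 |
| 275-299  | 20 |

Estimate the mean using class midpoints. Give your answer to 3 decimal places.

Midpoints: 187, 212, 237, 262, 287
Σfm = 8×187 + 12×212 + 16×237 + 19×262 + 20×287 = 18550
n = Σf = 75
Mean = 18550 / 75 = 247.3333

247.333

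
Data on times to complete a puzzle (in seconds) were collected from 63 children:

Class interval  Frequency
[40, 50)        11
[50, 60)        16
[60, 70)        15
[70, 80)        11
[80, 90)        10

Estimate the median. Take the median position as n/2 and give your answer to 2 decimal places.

Cumulative frequencies: 11, 27, 42, 53, 63
n = 63; position = n/2 = 31.5.
This falls in the class [60, 70): L = 60, F = 27, f = 15, h = 10.
Median ≈ 60 + ((31.5 − 27) / 15) × 10 = 63.0000

63.00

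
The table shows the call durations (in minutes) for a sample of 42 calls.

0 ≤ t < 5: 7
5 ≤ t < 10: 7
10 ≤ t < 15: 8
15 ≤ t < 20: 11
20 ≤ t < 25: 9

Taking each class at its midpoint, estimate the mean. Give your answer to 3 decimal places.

13.452

Midpoints: 2.5, 7.5, 12.5, 17.5, 22.5
Σfm = 7×2.5 + 7×7.5 + 8×12.5 + 11×17.5 + 9×22.5 = 565
n = Σf = 42
Mean = 565 / 42 = 13.4524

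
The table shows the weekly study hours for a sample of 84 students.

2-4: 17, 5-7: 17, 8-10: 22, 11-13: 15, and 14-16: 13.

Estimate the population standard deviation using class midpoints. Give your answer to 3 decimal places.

Midpoints: 3, 6, 9, 12, 15
n = 84, Σfm = 726, mean = 8.6429
Σfm² = 7632
Σf(m − x̄)² = Σfm² − (Σfm)²/n = 7632 − 726²/84 = 1357.2857
Population variance = 1357.2857 / 84 = 16.1582
Standard deviation = √16.1582 = 4.0197

4.020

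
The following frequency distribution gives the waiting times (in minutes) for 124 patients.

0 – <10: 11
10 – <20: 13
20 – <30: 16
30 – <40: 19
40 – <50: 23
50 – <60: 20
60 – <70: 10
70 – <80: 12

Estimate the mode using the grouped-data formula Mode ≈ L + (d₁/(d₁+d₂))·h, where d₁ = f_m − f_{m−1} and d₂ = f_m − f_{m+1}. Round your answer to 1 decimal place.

45.7

Modal class: 40 – <50 (highest frequency 23).
d₁ = 23 − 19 = 4, d₂ = 23 − 20 = 3
Mode ≈ 40 + (4/(4+3)) × 10 = 40 + 5.7143 = 45.7143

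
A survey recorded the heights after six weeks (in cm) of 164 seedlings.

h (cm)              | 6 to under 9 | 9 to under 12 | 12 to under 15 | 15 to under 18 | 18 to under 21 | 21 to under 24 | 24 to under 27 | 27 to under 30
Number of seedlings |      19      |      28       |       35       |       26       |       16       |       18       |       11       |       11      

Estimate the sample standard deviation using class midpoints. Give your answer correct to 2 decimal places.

Midpoints: 7.5, 10.5, 13.5, 16.5, 19.5, 22.5, 25.5, 28.5
n = 164, Σfm = 2649, mean = 16.1524
Σfm² = 48897
Σf(m − x̄)² = Σfm² − (Σfm)²/n = 48897 − 2649²/164 = 6109.1890
Sample variance = 6109.1890 / 163 = 37.4797
Standard deviation = √37.4797 = 6.1221

6.12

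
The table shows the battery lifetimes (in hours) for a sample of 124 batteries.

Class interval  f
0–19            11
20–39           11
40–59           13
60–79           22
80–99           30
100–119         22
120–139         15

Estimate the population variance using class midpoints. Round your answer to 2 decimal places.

Midpoints: 9.5, 29.5, 49.5, 69.5, 89.5, 109.5, 129.5
n = 124, Σfm = 9638, mean = 77.7258
Σfm² = 904331
Σf(m − x̄)² = Σfm² − (Σfm)²/n = 904331 − 9638²/124 = 155209.6774
Population variance = 155209.6774 / 124 = 1251.6909

1251.69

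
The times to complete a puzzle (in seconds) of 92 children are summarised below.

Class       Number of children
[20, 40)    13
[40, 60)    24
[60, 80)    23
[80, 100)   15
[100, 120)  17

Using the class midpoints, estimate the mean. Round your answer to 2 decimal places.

Midpoints: 30, 50, 70, 90, 110
Σfm = 13×30 + 24×50 + 23×70 + 15×90 + 17×110 = 6420
n = Σf = 92
Mean = 6420 / 92 = 69.7826

69.78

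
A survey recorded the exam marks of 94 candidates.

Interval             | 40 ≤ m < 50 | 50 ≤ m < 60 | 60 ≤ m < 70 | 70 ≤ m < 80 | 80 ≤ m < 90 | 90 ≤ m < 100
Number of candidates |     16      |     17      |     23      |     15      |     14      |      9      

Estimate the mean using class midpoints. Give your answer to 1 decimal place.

Midpoints: 45, 55, 65, 75, 85, 95
Σfm = 16×45 + 17×55 + 23×65 + 15×75 + 14×85 + 9×95 = 6320
n = Σf = 94
Mean = 6320 / 94 = 67.2340

67.2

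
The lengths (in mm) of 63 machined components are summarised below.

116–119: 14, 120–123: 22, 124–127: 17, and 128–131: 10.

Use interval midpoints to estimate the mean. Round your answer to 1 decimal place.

123.0

Midpoints: 117.5, 121.5, 125.5, 129.5
Σfm = 14×117.5 + 22×121.5 + 17×125.5 + 10×129.5 = 7746.5
n = Σf = 63
Mean = 7746.5 / 63 = 122.9603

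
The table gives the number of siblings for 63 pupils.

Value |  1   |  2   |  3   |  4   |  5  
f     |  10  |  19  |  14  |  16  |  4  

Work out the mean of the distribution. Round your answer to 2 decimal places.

Values: 1, 2, 3, 4, 5
Σfx = 10×1 + 19×2 + 14×3 + 16×4 + 4×5 = 174
n = Σf = 63
Mean = 174 / 63 = 2.7619

2.76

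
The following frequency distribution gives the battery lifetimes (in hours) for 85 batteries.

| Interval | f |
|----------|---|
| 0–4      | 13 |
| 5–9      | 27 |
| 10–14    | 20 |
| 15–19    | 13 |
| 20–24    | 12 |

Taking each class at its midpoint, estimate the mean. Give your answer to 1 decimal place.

11.1

Midpoints: 2, 7, 12, 17, 22
Σfm = 13×2 + 27×7 + 20×12 + 13×17 + 12×22 = 940
n = Σf = 85
Mean = 940 / 85 = 11.0588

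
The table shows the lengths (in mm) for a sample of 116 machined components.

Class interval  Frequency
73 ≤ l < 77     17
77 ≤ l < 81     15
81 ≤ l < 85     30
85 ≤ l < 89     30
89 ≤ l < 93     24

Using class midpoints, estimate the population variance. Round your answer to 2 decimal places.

27.83

Midpoints: 75, 79, 83, 87, 91
n = 116, Σfm = 9744, mean = 84.0000
Σfm² = 821724
Σf(m − x̄)² = Σfm² − (Σfm)²/n = 821724 − 9744²/116 = 3228.0000
Population variance = 3228.0000 / 116 = 27.8276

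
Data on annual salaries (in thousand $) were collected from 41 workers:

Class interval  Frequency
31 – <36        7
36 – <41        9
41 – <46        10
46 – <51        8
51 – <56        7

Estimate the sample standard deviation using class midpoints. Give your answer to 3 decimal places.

6.753

Midpoints: 33.5, 38.5, 43.5, 48.5, 53.5
n = 41, Σfm = 1778.5, mean = 43.3780
Σfm² = 78972.25
Σf(m − x̄)² = Σfm² − (Σfm)²/n = 78972.25 − 1778.5²/41 = 1824.3902
Sample variance = 1824.3902 / 40 = 45.6098
Standard deviation = √45.6098 = 6.7535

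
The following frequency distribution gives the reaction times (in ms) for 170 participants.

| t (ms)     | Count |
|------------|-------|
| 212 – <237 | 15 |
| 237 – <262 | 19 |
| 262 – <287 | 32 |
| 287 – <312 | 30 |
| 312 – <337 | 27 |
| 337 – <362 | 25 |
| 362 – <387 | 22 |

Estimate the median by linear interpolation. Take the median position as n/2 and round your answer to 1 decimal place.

Cumulative frequencies: 15, 34, 66, 96, 123, 148, 170
n = 170; position = n/2 = 85.
This falls in the class 287 – <312: L = 287, F = 66, f = 30, h = 25.
Median ≈ 287 + ((85 − 66) / 30) × 25 = 302.8333

302.8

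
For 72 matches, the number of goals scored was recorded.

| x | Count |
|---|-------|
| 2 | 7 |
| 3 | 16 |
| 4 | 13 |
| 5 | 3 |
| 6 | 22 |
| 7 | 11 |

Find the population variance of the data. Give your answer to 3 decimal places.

2.768

Values: 2, 3, 4, 5, 6, 7
n = 72, Σfx = 338, mean = 4.6944
Σfx² = 1786
Σf(x − x̄)² = Σfx² − (Σfx)²/n = 1786 − 338²/72 = 199.2778
Population variance = 199.2778 / 72 = 2.7677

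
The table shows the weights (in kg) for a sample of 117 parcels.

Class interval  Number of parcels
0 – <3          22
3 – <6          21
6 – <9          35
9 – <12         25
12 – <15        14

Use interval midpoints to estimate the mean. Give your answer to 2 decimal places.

Midpoints: 1.5, 4.5, 7.5, 10.5, 13.5
Σfm = 22×1.5 + 21×4.5 + 35×7.5 + 25×10.5 + 14×13.5 = 841.5
n = Σf = 117
Mean = 841.5 / 117 = 7.1923

7.19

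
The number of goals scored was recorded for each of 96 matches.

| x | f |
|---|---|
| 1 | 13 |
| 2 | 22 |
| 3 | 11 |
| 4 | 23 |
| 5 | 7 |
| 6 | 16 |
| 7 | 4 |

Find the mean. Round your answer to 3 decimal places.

3.552

Values: 1, 2, 3, 4, 5, 6, 7
Σfx = 13×1 + 22×2 + 11×3 + 23×4 + 7×5 + 16×6 + 4×7 = 341
n = Σf = 96
Mean = 341 / 96 = 3.5521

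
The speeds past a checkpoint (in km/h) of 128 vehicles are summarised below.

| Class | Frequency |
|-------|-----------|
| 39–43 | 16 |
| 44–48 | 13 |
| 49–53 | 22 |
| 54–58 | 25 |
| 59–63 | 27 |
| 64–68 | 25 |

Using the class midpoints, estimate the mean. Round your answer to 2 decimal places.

Midpoints: 41, 46, 51, 56, 61, 66
Σfm = 16×41 + 13×46 + 22×51 + 25×56 + 27×61 + 25×66 = 7073
n = Σf = 128
Mean = 7073 / 128 = 55.2578

55.26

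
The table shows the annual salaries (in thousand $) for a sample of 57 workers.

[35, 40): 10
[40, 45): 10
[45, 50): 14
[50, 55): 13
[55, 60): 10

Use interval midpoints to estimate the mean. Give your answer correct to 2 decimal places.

47.76

Midpoints: 37.5, 42.5, 47.5, 52.5, 57.5
Σfm = 10×37.5 + 10×42.5 + 14×47.5 + 13×52.5 + 10×57.5 = 2722.5
n = Σf = 57
Mean = 2722.5 / 57 = 47.7632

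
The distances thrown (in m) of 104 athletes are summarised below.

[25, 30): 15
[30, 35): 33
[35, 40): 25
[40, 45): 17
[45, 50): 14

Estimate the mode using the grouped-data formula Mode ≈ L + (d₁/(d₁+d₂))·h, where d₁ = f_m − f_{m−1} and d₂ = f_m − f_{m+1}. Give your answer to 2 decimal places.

33.46

Modal class: [30, 35) (highest frequency 33).
d₁ = 33 − 15 = 18, d₂ = 33 − 25 = 8
Mode ≈ 30 + (18/(18+8)) × 5 = 30 + 3.4615 = 33.4615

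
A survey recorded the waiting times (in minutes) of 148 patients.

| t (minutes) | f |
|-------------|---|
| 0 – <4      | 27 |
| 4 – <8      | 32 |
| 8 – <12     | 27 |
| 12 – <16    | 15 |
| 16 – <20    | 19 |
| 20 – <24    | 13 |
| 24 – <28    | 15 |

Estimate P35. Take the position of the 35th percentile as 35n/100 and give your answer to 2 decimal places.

7.10

Cumulative frequencies: 27, 59, 86, 101, 120, 133, 148
n = 148; position = 35n/100 = 51.8.
This falls in the class 4 – <8: L = 4, F = 27, f = 32, h = 4.
35th percentile ≈ 4 + ((51.8 − 27) / 32) × 4 = 7.1000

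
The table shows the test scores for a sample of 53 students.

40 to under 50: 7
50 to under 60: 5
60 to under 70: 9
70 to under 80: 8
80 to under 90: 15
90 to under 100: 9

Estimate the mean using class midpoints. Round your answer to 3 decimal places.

Midpoints: 45, 55, 65, 75, 85, 95
Σfm = 7×45 + 5×55 + 9×65 + 8×75 + 15×85 + 9×95 = 3905
n = Σf = 53
Mean = 3905 / 53 = 73.6792

73.679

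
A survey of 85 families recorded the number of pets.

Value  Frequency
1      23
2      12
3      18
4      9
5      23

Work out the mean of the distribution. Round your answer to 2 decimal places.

Values: 1, 2, 3, 4, 5
Σfx = 23×1 + 12×2 + 18×3 + 9×4 + 23×5 = 252
n = Σf = 85
Mean = 252 / 85 = 2.9647

2.96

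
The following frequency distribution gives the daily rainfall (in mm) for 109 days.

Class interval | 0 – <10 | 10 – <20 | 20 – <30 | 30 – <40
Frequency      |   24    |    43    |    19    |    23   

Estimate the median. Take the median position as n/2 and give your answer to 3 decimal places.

17.093

Cumulative frequencies: 24, 67, 86, 109
n = 109; position = n/2 = 54.5.
This falls in the class 10 – <20: L = 10, F = 24, f = 43, h = 10.
Median ≈ 10 + ((54.5 − 24) / 43) × 10 = 17.0930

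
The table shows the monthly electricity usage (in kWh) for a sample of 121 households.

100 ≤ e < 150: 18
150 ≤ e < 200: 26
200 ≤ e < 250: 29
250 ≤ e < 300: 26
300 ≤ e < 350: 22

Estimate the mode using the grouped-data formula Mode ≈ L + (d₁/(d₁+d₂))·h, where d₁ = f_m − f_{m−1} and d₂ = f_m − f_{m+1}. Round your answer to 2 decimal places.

Modal class: 200 ≤ e < 250 (highest frequency 29).
d₁ = 29 − 26 = 3, d₂ = 29 − 26 = 3
Mode ≈ 200 + (3/(3+3)) × 50 = 200 + 25.0000 = 225.0000

225.00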